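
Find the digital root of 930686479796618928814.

9+3+0+6+8+6+4+7+9+7+9+6+6+1+8+9+2+8+8+1+4 = 121
1+2+1 = 4

4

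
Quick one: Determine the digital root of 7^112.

The digital root of n equals n mod 9 (or 9 when 9 | n), so we need 7^112 mod 9.
7^112 ≡ 7 (mod 9), so the digital root is 7.

7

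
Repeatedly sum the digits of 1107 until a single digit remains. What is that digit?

9

1+1+0+7 = 9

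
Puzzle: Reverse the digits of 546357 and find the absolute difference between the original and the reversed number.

Reverse of 546357 is 753645.
|546357 − 753645| = 207288

207288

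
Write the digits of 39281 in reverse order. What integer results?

18293

Reversing 39281 gives 18293.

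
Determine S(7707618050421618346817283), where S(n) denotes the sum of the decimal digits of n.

7+7+0+7+6+1+8+0+5+0+4+2+1+6+1+8+3+4+6+8+1+7+2+8+3 = 105

105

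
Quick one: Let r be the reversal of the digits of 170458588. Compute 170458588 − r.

Reverse of 170458588 is 885854071.
170458588 − 885854071 = -715395483

-715395483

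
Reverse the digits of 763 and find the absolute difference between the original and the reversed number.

Reverse of 763 is 367.
|763 − 367| = 396

396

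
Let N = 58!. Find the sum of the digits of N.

58! = 2350561331282878571829474910515074683828862318181142924420699914240000000000000
Sum of its 79 digits: 288.

288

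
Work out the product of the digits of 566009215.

0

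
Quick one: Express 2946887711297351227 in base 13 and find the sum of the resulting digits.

2946887711297351227 in base 13 is 45759354A243C5913.
Digit sum: 4+5+7+5+9+3+5+4+10+2+4+3+12+5+9+1+3 = 91.

91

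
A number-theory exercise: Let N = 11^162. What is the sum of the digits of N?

730

11^162 = 5077091561327677113415553585980590842360615728229233364862290815297716701264433363773373053938332281076254624013242157863555226477026837198609634984531166006978737225721
Sum of its 169 digits: 730.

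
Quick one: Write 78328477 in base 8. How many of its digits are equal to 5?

78328477 in base 8 is 452631235.
The digit 5 appears 2 times.

2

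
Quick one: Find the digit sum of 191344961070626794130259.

99

1+9+1+3+4+4+9+6+1+0+7+0+6+2+6+7+9+4+1+3+0+2+5+9 = 99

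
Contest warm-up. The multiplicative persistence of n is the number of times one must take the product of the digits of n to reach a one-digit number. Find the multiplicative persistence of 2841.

2841 → 64 → 24 → 8 (3 steps)

3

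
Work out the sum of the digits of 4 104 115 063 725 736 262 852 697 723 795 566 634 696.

4+1+0+4+1+1+5+0+6+3+7+2+5+7+3+6+2+6+2+8+5+2+6+9+7+7+2+3+7+9+5+5+6+6+6+3+4+6+9+6 = 186

186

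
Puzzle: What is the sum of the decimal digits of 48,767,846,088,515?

77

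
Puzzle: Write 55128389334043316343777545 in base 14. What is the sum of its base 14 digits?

158

55128389334043316343777545 in base 14 is 350C6D1B6035378ADCB7B29.
Digit sum: 3+5+0+12+6+13+1+11+6+0+3+5+3+7+8+10+13+12+11+7+11+2+9 = 158.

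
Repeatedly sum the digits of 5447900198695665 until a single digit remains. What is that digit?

3

5+4+4+7+9+0+0+1+9+8+6+9+5+6+6+5 = 84
8+4 = 12
1+2 = 3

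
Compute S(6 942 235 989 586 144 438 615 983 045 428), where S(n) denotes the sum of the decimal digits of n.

155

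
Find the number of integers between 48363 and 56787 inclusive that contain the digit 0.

The integers in [48363, 56787] that contain the digit 0: 48370, 48380, 48390, 48400, 48401, 48402, …, 56770, 56780.
2975 qualify.

2975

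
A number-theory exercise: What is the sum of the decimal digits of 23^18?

23^18 = 3244150909895248285300369
Sum of its 25 digits: 109.

109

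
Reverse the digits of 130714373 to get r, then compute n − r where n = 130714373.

-242702658

Reverse of 130714373 is 373417031.
130714373 − 373417031 = -242702658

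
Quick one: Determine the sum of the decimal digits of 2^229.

326

2^229 = 862718293348820473429344482784628181556388621521298319395315527974912
Sum of its 69 digits: 326.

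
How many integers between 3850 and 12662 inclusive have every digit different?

The integers in [3850, 12662] that have every digit different: 3850, 3851, 3852, 3854, 3856, 3857, …, 12658, 12659.
3636 qualify.

3636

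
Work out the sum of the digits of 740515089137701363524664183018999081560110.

7+4+0+5+1+5+0+8+9+1+3+7+7+0+1+3+6+3+5+2+4+6+6+4+1+8+3+0+1+8+9+9+9+0+8+1+5+6+0+1+1+0 = 167

167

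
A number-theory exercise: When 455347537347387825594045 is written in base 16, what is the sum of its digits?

455347537347387825594045 in base 16 is 606C70808ACCBF401EBD.
Digit sum: 6+0+6+12+7+0+8+0+8+10+12+12+11+15+4+0+1+14+11+13 = 150.

150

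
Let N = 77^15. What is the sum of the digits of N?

77^15 = 19831742626597600733536317893
Sum of its 29 digits: 134.

134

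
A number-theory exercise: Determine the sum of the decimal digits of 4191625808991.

4+1+9+1+6+2+5+8+0+8+9+9+1 = 63

63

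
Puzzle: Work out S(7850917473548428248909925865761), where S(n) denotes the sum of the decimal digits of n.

7+8+5+0+9+1+7+4+7+3+5+4+8+4+2+8+2+4+8+9+0+9+9+2+5+8+6+5+7+6+1 = 163

163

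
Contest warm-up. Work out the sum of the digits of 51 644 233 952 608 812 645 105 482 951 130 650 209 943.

5+1+6+4+4+2+3+3+9+5+2+6+0+8+8+1+2+6+4+5+1+0+5+4+8+2+9+5+1+1+3+0+6+5+0+2+0+9+9+4+3 = 161

161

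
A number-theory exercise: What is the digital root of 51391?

1

5+1+3+9+1 = 19
1+9 = 10
1+0 = 1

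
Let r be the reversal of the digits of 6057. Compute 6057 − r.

Reverse of 6057 is 7506.
6057 − 7506 = -1449

-1449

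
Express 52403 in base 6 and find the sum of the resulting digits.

52403 in base 6 is 1042335.
Digit sum: 1+0+4+2+3+3+5 = 18.

18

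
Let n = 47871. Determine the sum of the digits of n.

27

4+7+8+7+1 = 27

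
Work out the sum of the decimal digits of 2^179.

248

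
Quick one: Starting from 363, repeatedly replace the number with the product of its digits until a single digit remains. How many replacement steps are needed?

363 → 54 → 20 → 0 (3 steps)

3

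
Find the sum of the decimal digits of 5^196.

5^196 = 99568244445778267314305024860481987849444034699538674129617865836635181344566135058943117170011417871311465432881959713995456695556640625
Sum of its 137 digits: 643.

643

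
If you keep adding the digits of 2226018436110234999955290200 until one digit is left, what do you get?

5

2+2+2+6+0+1+8+4+3+6+1+1+0+2+3+4+9+9+9+9+5+5+2+9+0+2+0+0 = 104
1+0+4 = 5
(Equivalently, 2226018436110234999955290200 mod 9 = 5.)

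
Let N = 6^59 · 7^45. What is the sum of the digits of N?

342

6^59 · 7^45 = 871636831418220517583844217614406284117920063541697844354186640672522580315626012672
Sum of its 84 digits: 342.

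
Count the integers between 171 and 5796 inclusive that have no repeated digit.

3006

The integers in [171, 5796] that have no repeated digit: 172, 173, 174, 175, 176, 178, …, 5794, 5796.
3006 qualify.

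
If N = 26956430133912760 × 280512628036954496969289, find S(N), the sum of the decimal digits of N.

177

26956430133912760 × 280512628036954496969289 = 7561619059358421546019809761839125227640
Sum of its 40 digits: 177.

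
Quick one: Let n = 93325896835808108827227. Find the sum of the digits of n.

114

9+3+3+2+5+8+9+6+8+3+5+8+0+8+1+0+8+8+2+7+2+2+7 = 114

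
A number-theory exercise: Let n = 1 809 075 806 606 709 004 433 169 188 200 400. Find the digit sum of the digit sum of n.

First digit sum: 125.
1+2+5 = 8.

8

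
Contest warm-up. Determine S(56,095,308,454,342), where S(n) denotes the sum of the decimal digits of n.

58

5+6+0+9+5+3+0+8+4+5+4+3+4+2 = 58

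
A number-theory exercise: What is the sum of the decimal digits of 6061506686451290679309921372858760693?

175

6+0+6+1+5+0+6+6+8+6+4+5+1+2+9+0+6+7+9+3+0+9+9+2+1+3+7+2+8+5+8+7+6+0+6+9+3 = 175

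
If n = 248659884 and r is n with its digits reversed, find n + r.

Reverse of 248659884 is 488956842.
248659884 + 488956842 = 737616726

737616726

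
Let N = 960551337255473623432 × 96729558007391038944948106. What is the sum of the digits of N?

960551337255473623432 × 96729558007391038944948106 = 92913706296130369017512991170110641011025619792
Sum of its 47 digits: 175.

175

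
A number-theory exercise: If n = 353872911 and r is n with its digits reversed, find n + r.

473151264

Reverse of 353872911 is 119278353.
353872911 + 119278353 = 473151264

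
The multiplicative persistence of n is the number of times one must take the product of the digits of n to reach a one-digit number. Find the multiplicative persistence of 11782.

2

11782 → 112 → 2 (2 steps)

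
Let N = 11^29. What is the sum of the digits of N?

11^29 = 1586309297171491574414436704891
Sum of its 31 digits: 140.

140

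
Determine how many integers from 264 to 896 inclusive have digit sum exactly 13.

53

The integers in [264, 896] that have digit sum exactly 13: 265, 274, 283, 292, 319, 328, …, 841, 850.
53 qualify.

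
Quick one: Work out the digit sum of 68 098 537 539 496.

82

6+8+0+9+8+5+3+7+5+3+9+4+9+6 = 82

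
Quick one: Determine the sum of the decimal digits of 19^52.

325

19^52 = 3127427491907749548018497790443751608857168317658177523074947729361
Sum of its 67 digits: 325.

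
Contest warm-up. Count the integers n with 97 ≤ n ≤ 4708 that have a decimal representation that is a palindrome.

128

The integers in [97, 4708] that have a decimal representation that is a palindrome: 99, 101, 111, 121, 131, 141, …, 4554, 4664.
128 qualify.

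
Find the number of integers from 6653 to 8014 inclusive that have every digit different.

675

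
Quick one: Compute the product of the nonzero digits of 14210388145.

1×4×2×1×3×8×8×1×4×5 = 30720

30720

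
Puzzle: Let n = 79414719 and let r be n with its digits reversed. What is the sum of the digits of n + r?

30

Reversal of 79414719 is 91741497; 79414719 + 91741497 = 171156216.
Digit sum of 171156216: 1+7+1+1+5+6+2+1+6 = 30.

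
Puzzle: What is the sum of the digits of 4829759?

44

4+8+2+9+7+5+9 = 44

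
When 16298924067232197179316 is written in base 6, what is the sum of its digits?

81

16298924067232197179316 in base 6 is 23531433300440521524125451540.
Digit sum: 2+3+5+3+1+4+3+3+3+0+0+4+4+0+5+2+1+5+2+4+1+2+5+4+5+1+5+4+0 = 81.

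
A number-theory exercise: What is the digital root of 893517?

8+9+3+5+1+7 = 33
3+3 = 6
(Equivalently, 893517 mod 9 = 6.)

6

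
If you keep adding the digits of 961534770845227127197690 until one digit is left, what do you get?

4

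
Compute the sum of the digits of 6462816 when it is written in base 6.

6462816 in base 6 is 350304240.
Digit sum: 3+5+0+3+0+4+2+4+0 = 21.

21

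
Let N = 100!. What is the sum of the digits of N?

648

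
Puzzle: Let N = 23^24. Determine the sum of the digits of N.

154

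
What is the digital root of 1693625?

1+6+9+3+6+2+5 = 32
3+2 = 5

5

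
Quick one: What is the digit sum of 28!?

28! = 304888344611713860501504000000
Sum of its 30 digits: 90.

90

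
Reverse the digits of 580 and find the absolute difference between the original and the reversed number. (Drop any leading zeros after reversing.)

Reverse of 580 is 85.
|580 − 85| = 495

495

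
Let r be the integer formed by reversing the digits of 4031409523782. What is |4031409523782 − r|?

1158150482478

Reverse of 4031409523782 is 2873259041304.
|4031409523782 − 2873259041304| = 1158150482478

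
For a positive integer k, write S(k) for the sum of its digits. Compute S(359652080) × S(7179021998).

2014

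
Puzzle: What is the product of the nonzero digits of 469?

4×6×9 = 216

216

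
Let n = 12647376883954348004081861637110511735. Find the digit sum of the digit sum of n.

First digit sum: 156.
1+5+6 = 12.

12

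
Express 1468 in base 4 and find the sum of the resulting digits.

1468 in base 4 is 112330.
Digit sum: 1+1+2+3+3+0 = 10.

10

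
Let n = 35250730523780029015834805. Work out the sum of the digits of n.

95

3+5+2+5+0+7+3+0+5+2+3+7+8+0+0+2+9+0+1+5+8+3+4+8+0+5 = 95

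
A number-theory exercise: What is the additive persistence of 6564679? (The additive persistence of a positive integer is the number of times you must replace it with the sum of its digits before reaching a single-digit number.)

6564679 → 43 → 7 (2 steps)

2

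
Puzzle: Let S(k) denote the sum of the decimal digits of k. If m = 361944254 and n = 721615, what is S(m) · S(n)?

836

S(361944254) = 3+6+1+9+4+4+2+5+4 = 38.
S(721615) = 7+2+1+6+1+5 = 22.
38 · 22 = 836.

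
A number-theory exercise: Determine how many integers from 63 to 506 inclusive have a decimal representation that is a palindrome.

45

The integers in [63, 506] that have a decimal representation that is a palindrome: 66, 77, 88, 99, 101, 111, …, 494, 505.
45 qualify.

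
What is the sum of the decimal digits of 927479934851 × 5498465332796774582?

151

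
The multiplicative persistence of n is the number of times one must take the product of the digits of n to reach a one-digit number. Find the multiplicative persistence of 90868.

1

90868 → 0 (1 step)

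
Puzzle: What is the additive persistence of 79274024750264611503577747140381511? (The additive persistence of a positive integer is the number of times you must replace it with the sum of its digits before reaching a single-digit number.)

3

79274024750264611503577747140381511 → 136 → 10 → 1 (3 steps)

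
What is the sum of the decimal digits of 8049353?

32

8+0+4+9+3+5+3 = 32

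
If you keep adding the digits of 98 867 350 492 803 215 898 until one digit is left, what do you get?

6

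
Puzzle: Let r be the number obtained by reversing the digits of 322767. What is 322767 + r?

Reverse of 322767 is 767223.
322767 + 767223 = 1089990

1089990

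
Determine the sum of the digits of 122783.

1+2+2+7+8+3 = 23

23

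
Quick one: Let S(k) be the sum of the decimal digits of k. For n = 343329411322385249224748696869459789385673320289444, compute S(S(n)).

First digit sum: 249.
2+4+9 = 15.

15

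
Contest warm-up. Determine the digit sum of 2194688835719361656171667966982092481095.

204

2+1+9+4+6+8+8+8+3+5+7+1+9+3+6+1+6+5+6+1+7+1+6+6+7+9+6+6+9+8+2+0+9+2+4+8+1+0+9+5 = 204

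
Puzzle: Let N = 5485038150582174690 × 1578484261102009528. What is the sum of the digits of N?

153

5485038150582174690 × 1578484261102009528 = 8658046392238036888120434655340446320
Sum of its 37 digits: 153.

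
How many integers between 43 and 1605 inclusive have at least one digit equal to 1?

863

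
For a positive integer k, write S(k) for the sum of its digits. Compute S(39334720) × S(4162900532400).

1116

S(39334720) = 3+9+3+3+4+7+2+0 = 31.
S(4162900532400) = 4+1+6+2+9+0+0+5+3+2+4+0+0 = 36.
31 · 36 = 1116.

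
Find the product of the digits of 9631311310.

0

9×6×3×1×3×1×1×3×1×0 = 0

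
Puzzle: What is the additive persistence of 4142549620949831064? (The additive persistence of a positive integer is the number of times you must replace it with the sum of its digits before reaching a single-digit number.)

4142549620949831064 → 81 → 9 (2 steps)

2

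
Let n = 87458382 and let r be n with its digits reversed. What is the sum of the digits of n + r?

36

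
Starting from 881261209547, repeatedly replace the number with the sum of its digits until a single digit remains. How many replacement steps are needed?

2

881261209547 → 53 → 8 (2 steps)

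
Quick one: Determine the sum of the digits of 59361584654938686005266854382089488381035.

202

5+9+3+6+1+5+8+4+6+5+4+9+3+8+6+8+6+0+0+5+2+6+6+8+5+4+3+8+2+0+8+9+4+8+8+3+8+1+0+3+5 = 202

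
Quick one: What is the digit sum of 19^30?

163

19^30 = 230466617897195215045509519405933293401
Sum of its 39 digits: 163.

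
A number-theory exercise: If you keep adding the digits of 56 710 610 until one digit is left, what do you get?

8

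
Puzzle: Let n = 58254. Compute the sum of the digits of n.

24

5+8+2+5+4 = 24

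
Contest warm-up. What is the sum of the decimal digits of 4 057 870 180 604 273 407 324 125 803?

4+0+5+7+8+7+0+1+8+0+6+0+4+2+7+3+4+0+7+3+2+4+1+2+5+8+0+3 = 101

101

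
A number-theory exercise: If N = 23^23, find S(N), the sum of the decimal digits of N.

23^23 = 20880467999847912034355032910567
Sum of its 32 digits: 146.

146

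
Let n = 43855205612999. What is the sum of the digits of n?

4+3+8+5+5+2+0+5+6+1+2+9+9+9 = 68

68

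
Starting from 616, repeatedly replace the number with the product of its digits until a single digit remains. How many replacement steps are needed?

616 → 36 → 18 → 8 (3 steps)

3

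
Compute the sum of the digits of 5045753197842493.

76

5+0+4+5+7+5+3+1+9+7+8+4+2+4+9+3 = 76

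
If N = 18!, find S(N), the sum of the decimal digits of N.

18! = 6402373705728000
Sum of its 16 digits: 54.

54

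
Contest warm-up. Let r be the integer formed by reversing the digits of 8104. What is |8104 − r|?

4086

Reverse of 8104 is 4018.
|8104 − 4018| = 4086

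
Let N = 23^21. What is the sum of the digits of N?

23^21 = 39471584120695485887249589623
Sum of its 29 digits: 152.

152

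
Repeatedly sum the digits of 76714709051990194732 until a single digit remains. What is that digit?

7+6+7+1+4+7+0+9+0+5+1+9+9+0+1+9+4+7+3+2 = 91
9+1 = 10
1+0 = 1

1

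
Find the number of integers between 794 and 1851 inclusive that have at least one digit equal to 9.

282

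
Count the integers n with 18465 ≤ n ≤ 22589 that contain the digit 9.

1835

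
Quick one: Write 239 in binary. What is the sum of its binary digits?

7

239 in base 2 is 11101111.
Digit sum: 1+1+1+0+1+1+1+1 = 7.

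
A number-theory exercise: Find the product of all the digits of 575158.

5×7×5×1×5×8 = 7000

7000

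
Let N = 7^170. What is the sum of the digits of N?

7^170 = 464159028453669055169897312305062222751067304218892880116132545878003444150891097267800059884078056364173061486722653195011287945197831493579249
Sum of its 144 digits: 625.

625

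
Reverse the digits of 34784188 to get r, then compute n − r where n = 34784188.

Reverse of 34784188 is 88148743.
34784188 − 88148743 = -53364555

-53364555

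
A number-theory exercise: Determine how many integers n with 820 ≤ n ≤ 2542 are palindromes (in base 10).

33

The integers in [820, 2542] that are palindromes (in base 10): 828, 838, 848, 858, 868, 878, …, 2332, 2442.
33 qualify.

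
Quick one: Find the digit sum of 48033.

18

4+8+0+3+3 = 18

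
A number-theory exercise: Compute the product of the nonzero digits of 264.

48

2×6×4 = 48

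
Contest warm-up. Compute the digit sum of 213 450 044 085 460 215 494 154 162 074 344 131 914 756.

149

2+1+3+4+5+0+0+4+4+0+8+5+4+6+0+2+1+5+4+9+4+1+5+4+1+6+2+0+7+4+3+4+4+1+3+1+9+1+4+7+5+6 = 149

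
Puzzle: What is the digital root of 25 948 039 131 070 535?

2+5+9+4+8+0+3+9+1+3+1+0+7+0+5+3+5 = 65
6+5 = 11
1+1 = 2
(Equivalently, 25 948 039 131 070 535 mod 9 = 2.)

2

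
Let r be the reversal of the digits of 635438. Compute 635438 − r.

Reverse of 635438 is 834536.
635438 − 834536 = -199098

-199098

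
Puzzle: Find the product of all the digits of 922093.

9×2×2×0×9×3 = 0

0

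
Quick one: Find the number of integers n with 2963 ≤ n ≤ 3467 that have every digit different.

The integers in [2963, 3467] that have every digit different: 2963, 2964, 2965, 2967, 2968, 2970, …, 3465, 3467.
220 qualify.

220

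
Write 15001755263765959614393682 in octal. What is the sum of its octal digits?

15001755263765959614393682 in base 8 is 6150575441134624344014766522.
Digit sum: 6+1+5+0+5+7+5+4+4+1+1+3+4+6+2+4+3+4+4+0+1+4+7+6+6+5+2+2 = 102.

102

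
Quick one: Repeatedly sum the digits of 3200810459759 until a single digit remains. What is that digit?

8

3+2+0+0+8+1+0+4+5+9+7+5+9 = 53
5+3 = 8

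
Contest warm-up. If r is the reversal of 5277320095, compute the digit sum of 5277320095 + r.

44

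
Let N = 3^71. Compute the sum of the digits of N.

180

3^71 = 7509466514979724803946715958257547
Sum of its 34 digits: 180.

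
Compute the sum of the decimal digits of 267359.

2+6+7+3+5+9 = 32

32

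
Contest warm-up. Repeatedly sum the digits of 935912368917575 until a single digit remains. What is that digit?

9+3+5+9+1+2+3+6+8+9+1+7+5+7+5 = 80
8+0 = 8

8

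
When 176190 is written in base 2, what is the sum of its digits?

9

176190 in base 2 is 101011000000111110.
Digit sum: 1+0+1+0+1+1+0+0+0+0+0+0+1+1+1+1+1+0 = 9.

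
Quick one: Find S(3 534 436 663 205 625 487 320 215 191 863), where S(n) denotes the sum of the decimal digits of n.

123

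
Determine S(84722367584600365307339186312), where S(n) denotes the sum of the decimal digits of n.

8+4+7+2+2+3+6+7+5+8+4+6+0+0+3+6+5+3+0+7+3+3+9+1+8+6+3+1+2 = 122

122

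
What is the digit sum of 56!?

333

56! = 710998587804863451854045647463724949736497978881168458687447040000000000000
Sum of its 75 digits: 333.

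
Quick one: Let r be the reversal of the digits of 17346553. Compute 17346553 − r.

Reverse of 17346553 is 35564371.
17346553 − 35564371 = -18217818

-18217818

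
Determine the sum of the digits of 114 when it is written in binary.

114 in base 2 is 1110010.
Digit sum: 1+1+1+0+0+1+0 = 4.

4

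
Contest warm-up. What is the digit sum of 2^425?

608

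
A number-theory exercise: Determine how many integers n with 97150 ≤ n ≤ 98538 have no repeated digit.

The integers in [97150, 98538] that have no repeated digit: 97150, 97152, 97153, 97154, 97156, 97158, …, 98536, 98537.
504 qualify.

504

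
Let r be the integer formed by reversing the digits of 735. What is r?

Reversing 735 gives 537.

537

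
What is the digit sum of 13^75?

397

13^75 = 351359275572476457528076248233878088223680602077771392868333936199179517454013845557
Sum of its 84 digits: 397.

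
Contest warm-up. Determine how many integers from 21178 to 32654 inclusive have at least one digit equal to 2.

10019

The integers in [21178, 32654] that have at least one digit equal to 2: 21178, 21179, 21180, 21181, 21182, 21183, …, 32653, 32654.
10019 qualify.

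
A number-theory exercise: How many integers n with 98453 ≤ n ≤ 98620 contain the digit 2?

26

The integers in [98453, 98620] that contain the digit 2: 98462, 98472, 98482, 98492, 98502, 98512, …, 98612, 98620.
26 qualify.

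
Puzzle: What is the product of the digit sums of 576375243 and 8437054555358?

2604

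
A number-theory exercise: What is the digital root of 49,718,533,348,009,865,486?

2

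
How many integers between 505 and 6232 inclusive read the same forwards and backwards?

The integers in [505, 6232] that read the same forwards and backwards: 505, 515, 525, 535, 545, 555, …, 6116, 6226.
103 qualify.

103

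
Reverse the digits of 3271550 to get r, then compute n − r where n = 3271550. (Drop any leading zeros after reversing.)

Reverse of 3271550 is 551723.
3271550 − 551723 = 2719827

2719827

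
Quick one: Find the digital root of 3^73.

9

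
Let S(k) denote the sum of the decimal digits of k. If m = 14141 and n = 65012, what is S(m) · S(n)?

154

S(14141) = 1+4+1+4+1 = 11.
S(65012) = 6+5+0+1+2 = 14.
11 · 14 = 154.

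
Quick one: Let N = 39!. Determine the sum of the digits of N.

189

39! = 20397882081197443358640281739902897356800000000
Sum of its 47 digits: 189.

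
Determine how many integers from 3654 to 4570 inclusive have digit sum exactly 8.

The integers in [3654, 4570] that have digit sum exactly 8: 4004, 4013, 4022, 4031, 4040, 4103, …, 4310, 4400.
15 qualify.

15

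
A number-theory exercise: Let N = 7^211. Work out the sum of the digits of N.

835

7^211 = 20686472634357303062018801732877704466608186064811000218378180034758921531296391977478885946774556057767274902813693844862455083465197495986609631128432390702652227795566994486743
Sum of its 179 digits: 835.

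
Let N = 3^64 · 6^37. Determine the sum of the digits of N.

3^64 · 6^37 = 212498841277204862121890912248181329092235138297909966012416
Sum of its 60 digits: 252.

252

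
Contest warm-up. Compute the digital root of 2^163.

The digital root of n equals n mod 9 (or 9 when 9 | n), so we need 2^163 mod 9.
2^163 ≡ 2 (mod 9), so the digital root is 2.

2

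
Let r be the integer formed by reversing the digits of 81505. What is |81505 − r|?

30987

Reverse of 81505 is 50518.
|81505 − 50518| = 30987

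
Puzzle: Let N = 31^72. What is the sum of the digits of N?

514

31^72 = 238804197433392977736711647354837985204478956622382825096401939217199445454472252053755972504864974363682561
Sum of its 108 digits: 514.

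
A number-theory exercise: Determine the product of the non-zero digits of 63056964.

6×3×5×6×9×6×4 = 116640

116640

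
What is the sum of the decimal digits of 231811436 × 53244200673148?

80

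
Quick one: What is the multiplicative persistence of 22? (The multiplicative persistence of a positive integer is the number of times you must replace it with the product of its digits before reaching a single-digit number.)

1

22 → 4 (1 step)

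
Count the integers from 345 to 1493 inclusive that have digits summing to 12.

The integers in [345, 1493] that have digits summing to 12: 345, 354, 363, 372, 381, 390, …, 1461, 1470.
89 qualify.

89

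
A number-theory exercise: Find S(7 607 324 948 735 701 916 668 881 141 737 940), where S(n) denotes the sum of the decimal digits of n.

7+6+0+7+3+2+4+9+4+8+7+3+5+7+0+1+9+1+6+6+6+8+8+8+1+1+4+1+7+3+7+9+4+0 = 162

162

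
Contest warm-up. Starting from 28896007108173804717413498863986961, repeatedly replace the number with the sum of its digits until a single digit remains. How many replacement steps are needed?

28896007108173804717413498863986961 → 172 → 10 → 1 (3 steps)

3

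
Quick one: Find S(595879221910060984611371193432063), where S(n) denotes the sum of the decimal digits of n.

5+9+5+8+7+9+2+2+1+9+1+0+0+6+0+9+8+4+6+1+1+3+7+1+1+9+3+4+3+2+0+6+3 = 135

135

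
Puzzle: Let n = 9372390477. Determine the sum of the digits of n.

51

9+3+7+2+3+9+0+4+7+7 = 51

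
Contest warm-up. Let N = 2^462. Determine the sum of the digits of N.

2^462 = 11908525658859223294760121268437066290850060053501019099651935423375594096449911575776314174894302258147533153997065059263030913083222523904
Sum of its 140 digits: 586.

586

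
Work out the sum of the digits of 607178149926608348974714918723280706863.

191

6+0+7+1+7+8+1+4+9+9+2+6+6+0+8+3+4+8+9+7+4+7+1+4+9+1+8+7+2+3+2+8+0+7+0+6+8+6+3 = 191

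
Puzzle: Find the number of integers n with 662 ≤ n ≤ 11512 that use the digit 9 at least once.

3686

The integers in [662, 11512] that use the digit 9 at least once: 669, 679, 689, 690, 691, 692, …, 11499, 11509.
3686 qualify.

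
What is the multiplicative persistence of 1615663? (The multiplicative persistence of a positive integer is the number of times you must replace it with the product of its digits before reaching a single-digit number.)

1615663 → 3240 → 0 (2 steps)

2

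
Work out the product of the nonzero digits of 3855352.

18000

3×8×5×5×3×5×2 = 18000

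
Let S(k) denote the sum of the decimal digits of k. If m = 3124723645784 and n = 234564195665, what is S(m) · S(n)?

S(3124723645784) = 3+1+2+4+7+2+3+6+4+5+7+8+4 = 56.
S(234564195665) = 2+3+4+5+6+4+1+9+5+6+6+5 = 56.
56 · 56 = 3136.

3136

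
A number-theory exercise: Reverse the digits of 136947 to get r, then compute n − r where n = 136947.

Reverse of 136947 is 749631.
136947 − 749631 = -612684

-612684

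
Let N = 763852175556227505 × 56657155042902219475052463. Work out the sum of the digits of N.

216

763852175556227505 × 56657155042902219475052463 = 43277691140347346648257851599227866238594815
Sum of its 44 digits: 216.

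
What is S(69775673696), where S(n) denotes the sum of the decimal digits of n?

71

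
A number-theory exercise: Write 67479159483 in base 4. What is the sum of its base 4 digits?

67479159483 in base 4 is 332312010210022323.
Digit sum: 3+3+2+3+1+2+0+1+0+2+1+0+0+2+2+3+2+3 = 30.

30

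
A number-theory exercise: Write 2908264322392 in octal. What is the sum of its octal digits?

44

2908264322392 in base 8 is 52244203752530.
Digit sum: 5+2+2+4+4+2+0+3+7+5+2+5+3+0 = 44.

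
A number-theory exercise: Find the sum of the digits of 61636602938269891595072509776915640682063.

6+1+6+3+6+6+0+2+9+3+8+2+6+9+8+9+1+5+9+5+0+7+2+5+0+9+7+7+6+9+1+5+6+4+0+6+8+2+0+6+3 = 197

197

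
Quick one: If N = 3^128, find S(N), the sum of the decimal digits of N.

279

3^128 = 11790184577738583171520872861412518665678211592275841109096961
Sum of its 62 digits: 279.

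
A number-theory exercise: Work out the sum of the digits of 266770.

2+6+6+7+7+0 = 28

28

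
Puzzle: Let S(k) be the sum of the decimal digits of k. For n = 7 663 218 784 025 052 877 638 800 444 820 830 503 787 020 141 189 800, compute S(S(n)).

First digit sum: 210.
2+1+0 = 3.

3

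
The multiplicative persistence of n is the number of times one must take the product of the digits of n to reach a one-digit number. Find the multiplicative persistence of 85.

2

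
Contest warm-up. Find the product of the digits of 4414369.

4×4×1×4×3×6×9 = 10368

10368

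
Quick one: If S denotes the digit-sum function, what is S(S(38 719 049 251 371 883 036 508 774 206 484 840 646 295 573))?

4

First digit sum: 202.
2+0+2 = 4.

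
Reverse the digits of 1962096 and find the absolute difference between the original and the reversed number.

Reverse of 1962096 is 6902691.
|1962096 − 6902691| = 4940595

4940595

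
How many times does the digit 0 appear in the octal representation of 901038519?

901038519 in base 8 is 6555140667.
The digit 0 appears 1 time.

1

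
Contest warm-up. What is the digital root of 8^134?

The digital root of n equals n mod 9 (or 9 when 9 | n), so we need 8^134 mod 9.
8^134 ≡ 1 (mod 9), so the digital root is 1.

1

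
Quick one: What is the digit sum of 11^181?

11^181 = 310510302014121633020937183557989704181193410687432229173925921726449830163756710579762535041029352156690293924949840725060157610378782033562854077931351117235416826442793546645794270350811
Sum of its 189 digits: 776.

776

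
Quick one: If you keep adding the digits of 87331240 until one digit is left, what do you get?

1

8+7+3+3+1+2+4+0 = 28
2+8 = 10
1+0 = 1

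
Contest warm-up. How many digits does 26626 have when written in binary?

15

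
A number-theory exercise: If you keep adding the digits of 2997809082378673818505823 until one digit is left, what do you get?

2+9+9+7+8+0+9+0+8+2+3+7+8+6+7+3+8+1+8+5+0+5+8+2+3 = 128
1+2+8 = 11
1+1 = 2
(Equivalently, 2997809082378673818505823 mod 9 = 2.)

2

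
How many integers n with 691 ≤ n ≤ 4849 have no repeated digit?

2155

The integers in [691, 4849] that have no repeated digit: 691, 692, 693, 694, 695, 697, …, 4837, 4839.
2155 qualify.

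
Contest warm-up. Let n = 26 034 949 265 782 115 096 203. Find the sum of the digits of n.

2+6+0+3+4+9+4+9+2+6+5+7+8+2+1+1+5+0+9+6+2+0+3 = 94

94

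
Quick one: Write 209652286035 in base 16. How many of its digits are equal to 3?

209652286035 in base 16 is 30D0400253.
The digit 3 appears 2 times.

2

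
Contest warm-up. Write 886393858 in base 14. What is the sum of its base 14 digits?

886393858 in base 14 is 85A17B90.
Digit sum: 8+5+10+1+7+11+9+0 = 51.

51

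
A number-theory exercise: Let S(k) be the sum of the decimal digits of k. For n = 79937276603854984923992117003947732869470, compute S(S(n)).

11

First digit sum: 209.
2+0+9 = 11.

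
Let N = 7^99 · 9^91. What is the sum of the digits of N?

7^99 · 9^91 = 316792083625539823960852883463807689355155426839547200516560206845960552985946595867159240005323168997628995187058513573376309708700473821951391900206825374627808496959487
Sum of its 171 digits: 819.

819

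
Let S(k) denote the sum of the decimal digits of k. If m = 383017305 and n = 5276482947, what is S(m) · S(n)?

S(383017305) = 3+8+3+0+1+7+3+0+5 = 30.
S(5276482947) = 5+2+7+6+4+8+2+9+4+7 = 54.
30 · 54 = 1620.

1620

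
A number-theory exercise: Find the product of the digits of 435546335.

4×3×5×5×4×6×3×3×5 = 324000

324000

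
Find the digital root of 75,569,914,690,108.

7+5+5+6+9+9+1+4+6+9+0+1+0+8 = 70
7+0 = 7

7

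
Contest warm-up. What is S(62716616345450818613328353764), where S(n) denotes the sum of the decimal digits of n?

6+2+7+1+6+6+1+6+3+4+5+4+5+0+8+1+8+6+1+3+3+2+8+3+5+3+7+6+4 = 124

124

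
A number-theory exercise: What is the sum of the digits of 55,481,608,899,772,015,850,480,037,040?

124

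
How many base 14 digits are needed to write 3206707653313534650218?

19

3206707653313534650218 in base 14 is 7724C5D46325342B9D8, which has 19 digits.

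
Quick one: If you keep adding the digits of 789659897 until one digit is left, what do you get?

5

7+8+9+6+5+9+8+9+7 = 68
6+8 = 14
1+4 = 5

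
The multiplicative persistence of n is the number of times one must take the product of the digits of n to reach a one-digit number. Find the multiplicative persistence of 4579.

2

4579 → 1260 → 0 (2 steps)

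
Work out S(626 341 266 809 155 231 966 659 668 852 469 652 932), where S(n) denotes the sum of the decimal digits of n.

6+2+6+3+4+1+2+6+6+8+0+9+1+5+5+2+3+1+9+6+6+6+5+9+6+6+8+8+5+2+4+6+9+6+5+2+9+3+2 = 192

192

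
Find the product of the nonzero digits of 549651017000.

37800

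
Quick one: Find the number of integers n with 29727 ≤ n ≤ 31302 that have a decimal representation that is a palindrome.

The integers in [29727, 31302] that have a decimal representation that is a palindrome: 29792, 29892, 29992, 30003, 30103, 30203, …, 31113, 31213.
16 qualify.

16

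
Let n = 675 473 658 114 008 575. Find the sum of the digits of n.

82

6+7+5+4+7+3+6+5+8+1+1+4+0+0+8+5+7+5 = 82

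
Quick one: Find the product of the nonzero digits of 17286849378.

32514048

1×7×2×8×6×8×4×9×3×7×8 = 32514048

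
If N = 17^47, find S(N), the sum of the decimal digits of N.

287

17^47 = 6777964732779730995471356071936289402038303854098687372273
Sum of its 58 digits: 287.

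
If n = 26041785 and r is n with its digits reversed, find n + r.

84755847

Reverse of 26041785 is 58714062.
26041785 + 58714062 = 84755847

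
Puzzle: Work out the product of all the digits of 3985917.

3×9×8×5×9×1×7 = 68040

68040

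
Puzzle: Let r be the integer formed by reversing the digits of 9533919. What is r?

9193359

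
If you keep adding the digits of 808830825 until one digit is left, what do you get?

8+0+8+8+3+0+8+2+5 = 42
4+2 = 6
(Equivalently, 808830825 mod 9 = 6.)

6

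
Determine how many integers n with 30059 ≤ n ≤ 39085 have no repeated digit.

The integers in [30059, 39085] that have no repeated digit: 30124, 30125, 30126, 30127, 30128, 30129, …, 39084, 39085.
2728 qualify.

2728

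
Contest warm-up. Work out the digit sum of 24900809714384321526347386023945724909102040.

2+4+9+0+0+8+0+9+7+1+4+3+8+4+3+2+1+5+2+6+3+4+7+3+8+6+0+2+3+9+4+5+7+2+4+9+0+9+1+0+2+0+4+0 = 170

170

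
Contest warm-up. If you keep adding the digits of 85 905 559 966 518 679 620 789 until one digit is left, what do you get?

8+5+9+0+5+5+5+9+9+6+6+5+1+8+6+7+9+6+2+0+7+8+9 = 135
1+3+5 = 9

9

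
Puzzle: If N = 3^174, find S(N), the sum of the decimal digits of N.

3^174 = 104495676331778315966103878903450701989608781073244439950619431748912396904023371769
Sum of its 84 digits: 387.

387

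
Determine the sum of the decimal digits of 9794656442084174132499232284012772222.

154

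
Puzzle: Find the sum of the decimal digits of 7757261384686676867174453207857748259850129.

223

7+7+5+7+2+6+1+3+8+4+6+8+6+6+7+6+8+6+7+1+7+4+4+5+3+2+0+7+8+5+7+7+4+8+2+5+9+8+5+0+1+2+9 = 223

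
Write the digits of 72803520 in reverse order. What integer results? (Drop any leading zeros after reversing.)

2530827

Reversing 72803520 gives 2530827.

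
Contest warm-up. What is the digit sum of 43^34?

259

43^34 = 34508611856016952192871159710674768120457665758914571449
Sum of its 56 digits: 259.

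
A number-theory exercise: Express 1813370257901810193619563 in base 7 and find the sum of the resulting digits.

87

1813370257901810193619563 in base 7 is 36411165335320253230451031465.
Digit sum: 3+6+4+1+1+1+6+5+3+3+5+3+2+0+2+5+3+2+3+0+4+5+1+0+3+1+4+6+5 = 87.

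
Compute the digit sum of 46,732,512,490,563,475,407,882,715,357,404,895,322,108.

4+6+7+3+2+5+1+2+4+9+0+5+6+3+4+7+5+4+0+7+8+8+2+7+1+5+3+5+7+4+0+4+8+9+5+3+2+2+1+0+8 = 176

176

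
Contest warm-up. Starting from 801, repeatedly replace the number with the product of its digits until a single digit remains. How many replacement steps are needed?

1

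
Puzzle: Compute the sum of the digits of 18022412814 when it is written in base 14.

68

18022412814 in base 14 is C2D7C29B0.
Digit sum: 12+2+13+7+12+2+9+11+0 = 68.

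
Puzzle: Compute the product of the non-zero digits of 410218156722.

53760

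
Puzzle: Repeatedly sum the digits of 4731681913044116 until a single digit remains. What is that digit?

5

4+7+3+1+6+8+1+9+1+3+0+4+4+1+1+6 = 59
5+9 = 14
1+4 = 5
(Equivalently, 4731681913044116 mod 9 = 5.)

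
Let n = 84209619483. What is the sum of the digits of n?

54

8+4+2+0+9+6+1+9+4+8+3 = 54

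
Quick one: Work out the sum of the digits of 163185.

24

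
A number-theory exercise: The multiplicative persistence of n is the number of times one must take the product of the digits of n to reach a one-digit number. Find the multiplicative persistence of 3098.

3098 → 0 (1 step)

1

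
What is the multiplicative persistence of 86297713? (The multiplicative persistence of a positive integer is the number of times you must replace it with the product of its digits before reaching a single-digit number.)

86297713 → 127008 → 0 (2 steps)

2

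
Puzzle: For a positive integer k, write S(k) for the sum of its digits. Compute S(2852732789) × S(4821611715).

S(2852732789) = 2+8+5+2+7+3+2+7+8+9 = 53.
S(4821611715) = 4+8+2+1+6+1+1+7+1+5 = 36.
53 · 36 = 1908.

1908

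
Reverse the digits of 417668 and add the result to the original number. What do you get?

Reverse of 417668 is 866714.
417668 + 866714 = 1284382

1284382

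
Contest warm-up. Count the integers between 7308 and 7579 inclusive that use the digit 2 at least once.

The integers in [7308, 7579] that use the digit 2 at least once: 7312, 7320, 7321, 7322, 7323, 7324, …, 7562, 7572.
54 qualify.

54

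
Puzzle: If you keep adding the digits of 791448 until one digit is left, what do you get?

7+9+1+4+4+8 = 33
3+3 = 6

6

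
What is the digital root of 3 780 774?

3+7+8+0+7+7+4 = 36
3+6 = 9

9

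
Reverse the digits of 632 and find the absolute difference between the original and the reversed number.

396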